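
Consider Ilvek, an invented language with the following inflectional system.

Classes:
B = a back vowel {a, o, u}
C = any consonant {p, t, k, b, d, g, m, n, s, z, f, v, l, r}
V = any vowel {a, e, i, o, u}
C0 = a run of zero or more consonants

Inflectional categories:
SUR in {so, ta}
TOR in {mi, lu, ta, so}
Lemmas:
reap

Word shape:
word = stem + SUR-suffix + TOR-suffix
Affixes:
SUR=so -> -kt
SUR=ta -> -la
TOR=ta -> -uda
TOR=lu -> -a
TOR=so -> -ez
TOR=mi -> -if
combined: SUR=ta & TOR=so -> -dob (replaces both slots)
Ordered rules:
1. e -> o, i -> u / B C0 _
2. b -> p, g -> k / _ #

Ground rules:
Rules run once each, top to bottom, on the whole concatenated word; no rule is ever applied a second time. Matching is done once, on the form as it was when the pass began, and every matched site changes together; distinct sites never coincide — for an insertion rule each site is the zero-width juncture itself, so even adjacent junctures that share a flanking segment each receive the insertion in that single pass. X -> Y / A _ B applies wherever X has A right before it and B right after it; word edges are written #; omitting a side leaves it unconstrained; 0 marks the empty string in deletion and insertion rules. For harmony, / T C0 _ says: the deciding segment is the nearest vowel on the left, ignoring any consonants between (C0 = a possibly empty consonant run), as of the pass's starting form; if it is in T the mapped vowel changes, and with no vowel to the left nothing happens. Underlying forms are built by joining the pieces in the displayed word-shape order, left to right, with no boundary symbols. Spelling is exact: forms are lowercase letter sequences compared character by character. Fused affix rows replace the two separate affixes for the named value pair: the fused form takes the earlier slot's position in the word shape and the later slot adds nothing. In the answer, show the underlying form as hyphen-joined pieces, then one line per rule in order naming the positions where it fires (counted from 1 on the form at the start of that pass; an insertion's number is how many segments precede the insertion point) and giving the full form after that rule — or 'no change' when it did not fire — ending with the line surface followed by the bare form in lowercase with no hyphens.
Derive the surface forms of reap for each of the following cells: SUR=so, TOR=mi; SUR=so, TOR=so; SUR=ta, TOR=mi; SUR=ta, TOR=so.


cell SUR=so, TOR=mi:
underlying: reap-kt-if
1. e -> o, i -> u / B C0 _: fires at position(s) 7: reapktuf
2. b -> p, g -> k / _ #: no change
surface: reapktuf

cell SUR=so, TOR=so:
underlying: reap-kt-ez
1. e -> o, i -> u / B C0 _: fires at position(s) 7: reapktoz
2. b -> p, g -> k / _ #: no change
surface: reapktoz

cell SUR=ta, TOR=mi:
underlying: reap-la-if
1. e -> o, i -> u / B C0 _: fires at position(s) 7: reaplauf
2. b -> p, g -> k / _ #: no change
surface: reaplauf

cell SUR=ta, TOR=so:
underlying: reap-dob
1. e -> o, i -> u / B C0 _: no change
2. b -> p, g -> k / _ #: fires at position(s) 7: reapdop
surface: reapdop


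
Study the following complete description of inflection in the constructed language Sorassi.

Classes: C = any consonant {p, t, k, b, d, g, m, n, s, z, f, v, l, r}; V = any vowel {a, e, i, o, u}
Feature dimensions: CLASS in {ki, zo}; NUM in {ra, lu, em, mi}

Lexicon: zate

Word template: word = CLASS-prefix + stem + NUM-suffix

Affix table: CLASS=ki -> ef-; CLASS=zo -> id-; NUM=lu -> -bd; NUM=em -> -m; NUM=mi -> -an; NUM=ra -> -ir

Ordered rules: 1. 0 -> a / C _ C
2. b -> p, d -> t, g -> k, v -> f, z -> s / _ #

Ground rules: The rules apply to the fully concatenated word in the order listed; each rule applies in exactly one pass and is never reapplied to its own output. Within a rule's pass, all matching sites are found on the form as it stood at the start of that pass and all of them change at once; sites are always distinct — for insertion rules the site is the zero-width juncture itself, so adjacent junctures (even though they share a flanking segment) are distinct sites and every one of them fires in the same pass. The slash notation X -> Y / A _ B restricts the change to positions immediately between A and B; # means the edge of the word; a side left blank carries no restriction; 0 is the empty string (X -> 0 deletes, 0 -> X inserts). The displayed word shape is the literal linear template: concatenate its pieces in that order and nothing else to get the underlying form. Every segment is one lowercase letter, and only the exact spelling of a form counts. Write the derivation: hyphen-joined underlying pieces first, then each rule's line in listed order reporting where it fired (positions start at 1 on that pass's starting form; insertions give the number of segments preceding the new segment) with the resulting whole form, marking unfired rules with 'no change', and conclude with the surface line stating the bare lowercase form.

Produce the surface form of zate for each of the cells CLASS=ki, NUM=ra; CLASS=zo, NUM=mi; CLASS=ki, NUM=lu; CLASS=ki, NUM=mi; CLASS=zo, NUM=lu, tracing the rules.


cell CLASS=ki, NUM=ra:
underlying: ef-zate-ir
1. 0 -> a / C _ C: inserts after position(s) 2: efazateir
2. b -> p, d -> t, g -> k, v -> f, z -> s / _ #: no change
surface: efazateir

cell CLASS=zo, NUM=mi:
underlying: id-zate-an
1. 0 -> a / C _ C: inserts after position(s) 2: idazatean
2. b -> p, d -> t, g -> k, v -> f, z -> s / _ #: no change
surface: idazatean

cell CLASS=ki, NUM=lu:
underlying: ef-zate-bd
1. 0 -> a / C _ C: inserts after position(s) 2, 7: efazatebad
2. b -> p, d -> t, g -> k, v -> f, z -> s / _ #: fires at position(s) 10: efazatebat
surface: efazatebat

cell CLASS=ki, NUM=mi:
underlying: ef-zate-an
1. 0 -> a / C _ C: inserts after position(s) 2: efazatean
2. b -> p, d -> t, g -> k, v -> f, z -> s / _ #: no change
surface: efazatean

cell CLASS=zo, NUM=lu:
underlying: id-zate-bd
1. 0 -> a / C _ C: inserts after position(s) 2, 7: idazatebad
2. b -> p, d -> t, g -> k, v -> f, z -> s / _ #: fires at position(s) 10: idazatebat
surface: idazatebat


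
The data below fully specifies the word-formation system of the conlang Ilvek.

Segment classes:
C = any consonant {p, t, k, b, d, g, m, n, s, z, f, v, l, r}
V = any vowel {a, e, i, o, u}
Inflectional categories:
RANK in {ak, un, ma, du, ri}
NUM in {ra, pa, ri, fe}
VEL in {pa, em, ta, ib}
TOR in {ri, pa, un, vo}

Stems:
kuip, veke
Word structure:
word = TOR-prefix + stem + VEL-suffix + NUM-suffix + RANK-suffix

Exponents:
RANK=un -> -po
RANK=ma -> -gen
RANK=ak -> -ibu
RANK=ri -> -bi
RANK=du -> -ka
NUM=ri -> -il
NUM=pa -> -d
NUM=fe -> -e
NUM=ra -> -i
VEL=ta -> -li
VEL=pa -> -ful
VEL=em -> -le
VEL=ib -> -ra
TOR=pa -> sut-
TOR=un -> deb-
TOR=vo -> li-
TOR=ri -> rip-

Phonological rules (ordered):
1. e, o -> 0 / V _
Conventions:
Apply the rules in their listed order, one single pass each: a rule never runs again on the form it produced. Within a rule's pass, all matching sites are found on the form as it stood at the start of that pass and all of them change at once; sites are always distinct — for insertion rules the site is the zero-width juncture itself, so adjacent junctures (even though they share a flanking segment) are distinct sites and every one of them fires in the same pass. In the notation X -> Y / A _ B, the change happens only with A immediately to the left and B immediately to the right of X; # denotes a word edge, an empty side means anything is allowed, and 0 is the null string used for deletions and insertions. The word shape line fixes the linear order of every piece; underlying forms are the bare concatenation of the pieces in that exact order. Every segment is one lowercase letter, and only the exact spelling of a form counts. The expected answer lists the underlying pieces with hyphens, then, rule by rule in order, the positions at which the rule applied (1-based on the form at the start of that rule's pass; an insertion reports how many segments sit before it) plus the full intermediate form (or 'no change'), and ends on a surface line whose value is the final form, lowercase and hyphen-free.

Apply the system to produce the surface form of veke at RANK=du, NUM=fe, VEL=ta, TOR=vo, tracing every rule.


underlying: li-veke-li-e-ka
1. e, o -> 0 / V _: fires at position(s) 9: livekelika
surface: livekelika


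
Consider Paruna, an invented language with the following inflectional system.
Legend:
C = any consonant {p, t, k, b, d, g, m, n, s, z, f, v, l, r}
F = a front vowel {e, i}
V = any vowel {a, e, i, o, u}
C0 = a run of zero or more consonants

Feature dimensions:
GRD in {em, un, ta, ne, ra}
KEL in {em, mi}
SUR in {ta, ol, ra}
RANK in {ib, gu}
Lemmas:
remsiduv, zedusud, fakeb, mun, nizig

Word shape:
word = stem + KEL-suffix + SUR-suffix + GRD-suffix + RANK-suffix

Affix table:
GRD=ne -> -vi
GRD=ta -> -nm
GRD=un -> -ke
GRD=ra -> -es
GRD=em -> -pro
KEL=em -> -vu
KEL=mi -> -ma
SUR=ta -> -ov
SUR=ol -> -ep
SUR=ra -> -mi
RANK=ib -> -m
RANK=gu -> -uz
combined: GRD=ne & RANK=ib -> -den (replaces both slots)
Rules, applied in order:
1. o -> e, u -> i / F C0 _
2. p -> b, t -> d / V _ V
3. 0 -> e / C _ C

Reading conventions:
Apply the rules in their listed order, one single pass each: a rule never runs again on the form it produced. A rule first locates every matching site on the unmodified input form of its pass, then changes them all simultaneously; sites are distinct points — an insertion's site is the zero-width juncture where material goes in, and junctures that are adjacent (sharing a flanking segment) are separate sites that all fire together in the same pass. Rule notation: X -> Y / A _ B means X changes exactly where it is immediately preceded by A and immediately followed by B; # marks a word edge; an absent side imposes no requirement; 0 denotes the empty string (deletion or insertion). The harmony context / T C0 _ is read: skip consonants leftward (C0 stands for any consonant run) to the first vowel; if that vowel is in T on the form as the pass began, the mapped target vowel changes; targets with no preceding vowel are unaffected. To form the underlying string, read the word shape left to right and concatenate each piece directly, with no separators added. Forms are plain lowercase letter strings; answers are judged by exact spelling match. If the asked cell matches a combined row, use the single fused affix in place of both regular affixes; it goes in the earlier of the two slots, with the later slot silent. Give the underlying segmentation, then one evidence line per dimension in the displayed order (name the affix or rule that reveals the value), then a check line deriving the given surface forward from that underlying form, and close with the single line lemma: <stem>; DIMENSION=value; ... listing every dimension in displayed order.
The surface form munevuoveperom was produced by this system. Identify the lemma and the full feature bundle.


underlying: mun-vu-ov-pro-m
GRD=em - signalled by the affix -pro
KEL=em - signalled by the affix -vu
SUR=ta - signalled by the affix -ov
RANK=ib - signalled by the affix -m
check: munvuovprom -> munvuovprom -> munvuovprom -> munevuoveperom
lemma: mun; GRD=em; KEL=em; SUR=ta; RANK=ib


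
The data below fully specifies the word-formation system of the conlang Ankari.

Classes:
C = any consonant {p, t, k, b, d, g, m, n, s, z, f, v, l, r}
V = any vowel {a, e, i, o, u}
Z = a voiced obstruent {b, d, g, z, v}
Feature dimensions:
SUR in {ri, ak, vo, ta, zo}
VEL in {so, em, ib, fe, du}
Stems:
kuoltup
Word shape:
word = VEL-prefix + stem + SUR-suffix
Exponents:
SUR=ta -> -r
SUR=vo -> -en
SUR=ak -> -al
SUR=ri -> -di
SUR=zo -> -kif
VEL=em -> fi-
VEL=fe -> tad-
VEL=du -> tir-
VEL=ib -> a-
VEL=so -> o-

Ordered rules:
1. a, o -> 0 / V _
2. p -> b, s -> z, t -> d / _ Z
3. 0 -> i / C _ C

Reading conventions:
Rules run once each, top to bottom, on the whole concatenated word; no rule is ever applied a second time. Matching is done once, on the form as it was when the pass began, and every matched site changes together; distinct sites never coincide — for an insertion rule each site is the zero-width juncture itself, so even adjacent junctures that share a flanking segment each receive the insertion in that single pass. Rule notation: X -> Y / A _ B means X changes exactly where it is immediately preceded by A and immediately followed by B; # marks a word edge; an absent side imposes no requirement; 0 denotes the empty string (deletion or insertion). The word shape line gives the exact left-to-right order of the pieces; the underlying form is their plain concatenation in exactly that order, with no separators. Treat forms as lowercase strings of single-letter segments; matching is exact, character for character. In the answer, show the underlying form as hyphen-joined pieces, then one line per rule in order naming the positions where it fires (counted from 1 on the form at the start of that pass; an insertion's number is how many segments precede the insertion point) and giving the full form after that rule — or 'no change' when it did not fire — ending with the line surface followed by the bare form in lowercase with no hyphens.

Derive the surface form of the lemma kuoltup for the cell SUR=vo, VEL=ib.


underlying: a-kuoltup-en
1. a, o -> 0 / V _: fires at position(s) 4: akultupen
2. p -> b, s -> z, t -> d / _ Z: no change
3. 0 -> i / C _ C: inserts after position(s) 4: akulitupen
surface: akulitupen


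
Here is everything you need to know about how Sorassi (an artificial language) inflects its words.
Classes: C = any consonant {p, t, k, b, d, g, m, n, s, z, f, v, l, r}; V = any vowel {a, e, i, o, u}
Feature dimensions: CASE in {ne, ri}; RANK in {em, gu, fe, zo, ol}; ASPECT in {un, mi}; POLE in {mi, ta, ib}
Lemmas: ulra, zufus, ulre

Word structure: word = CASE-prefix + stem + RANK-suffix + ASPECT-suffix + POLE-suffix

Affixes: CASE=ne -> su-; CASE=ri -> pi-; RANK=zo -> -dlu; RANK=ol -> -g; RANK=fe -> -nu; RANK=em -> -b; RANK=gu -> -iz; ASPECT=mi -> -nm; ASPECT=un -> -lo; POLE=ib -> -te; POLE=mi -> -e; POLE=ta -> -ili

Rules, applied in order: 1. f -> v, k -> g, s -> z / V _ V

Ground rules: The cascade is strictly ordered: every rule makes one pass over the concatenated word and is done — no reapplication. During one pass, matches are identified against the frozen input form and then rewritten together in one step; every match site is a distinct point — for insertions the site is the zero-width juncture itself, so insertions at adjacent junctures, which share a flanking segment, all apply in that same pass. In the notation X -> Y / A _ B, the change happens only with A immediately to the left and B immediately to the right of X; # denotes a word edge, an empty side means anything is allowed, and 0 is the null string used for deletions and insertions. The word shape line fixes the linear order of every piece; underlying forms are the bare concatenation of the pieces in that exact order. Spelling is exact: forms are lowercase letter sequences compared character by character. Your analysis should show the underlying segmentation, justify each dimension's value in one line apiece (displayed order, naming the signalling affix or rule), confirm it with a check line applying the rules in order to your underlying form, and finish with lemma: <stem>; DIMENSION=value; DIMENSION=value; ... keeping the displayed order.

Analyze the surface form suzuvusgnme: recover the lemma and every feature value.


underlying: su-zufus-g-nm-e
CASE=ne - signalled by the affix su-
RANK=ol - signalled by the affix -g
ASPECT=mi - signalled by the affix -nm
POLE=mi - signalled by the affix -e
check: suzufusgnme -> suzuvusgnme
lemma: zufus; CASE=ne; RANK=ol; ASPECT=mi; POLE=mi


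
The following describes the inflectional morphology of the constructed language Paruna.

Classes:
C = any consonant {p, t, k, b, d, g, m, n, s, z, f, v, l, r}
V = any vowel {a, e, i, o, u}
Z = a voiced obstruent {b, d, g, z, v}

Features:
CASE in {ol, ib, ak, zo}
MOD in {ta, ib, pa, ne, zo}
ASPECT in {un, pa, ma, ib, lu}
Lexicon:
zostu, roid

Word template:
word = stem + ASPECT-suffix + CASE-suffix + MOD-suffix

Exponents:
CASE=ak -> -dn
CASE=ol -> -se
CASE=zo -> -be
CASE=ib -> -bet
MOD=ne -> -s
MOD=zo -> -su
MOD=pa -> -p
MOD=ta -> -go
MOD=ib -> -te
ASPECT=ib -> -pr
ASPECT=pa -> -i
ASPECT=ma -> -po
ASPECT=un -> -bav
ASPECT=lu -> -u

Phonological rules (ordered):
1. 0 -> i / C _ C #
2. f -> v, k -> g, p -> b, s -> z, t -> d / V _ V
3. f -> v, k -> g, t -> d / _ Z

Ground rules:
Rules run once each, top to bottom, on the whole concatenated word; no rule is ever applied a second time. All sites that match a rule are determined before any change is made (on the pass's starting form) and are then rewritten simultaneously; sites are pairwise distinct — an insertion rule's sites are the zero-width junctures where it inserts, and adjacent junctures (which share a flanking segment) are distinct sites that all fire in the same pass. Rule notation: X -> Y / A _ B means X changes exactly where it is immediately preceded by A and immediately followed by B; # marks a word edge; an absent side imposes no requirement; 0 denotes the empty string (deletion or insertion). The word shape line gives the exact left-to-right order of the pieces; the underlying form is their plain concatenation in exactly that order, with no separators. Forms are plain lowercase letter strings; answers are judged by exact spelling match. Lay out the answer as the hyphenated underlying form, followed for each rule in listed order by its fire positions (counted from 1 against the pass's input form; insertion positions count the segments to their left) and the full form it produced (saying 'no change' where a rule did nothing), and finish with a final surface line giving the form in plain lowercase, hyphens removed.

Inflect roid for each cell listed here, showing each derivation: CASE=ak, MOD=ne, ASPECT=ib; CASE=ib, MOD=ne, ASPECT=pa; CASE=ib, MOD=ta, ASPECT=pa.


cell CASE=ak, MOD=ne, ASPECT=ib:
underlying: roid-pr-dn-s
1. 0 -> i / C _ C #: inserts after position(s) 8: roidprdnis
2. f -> v, k -> g, p -> b, s -> z, t -> d / V _ V: no change
3. f -> v, k -> g, t -> d / _ Z: no change
surface: roidprdnis

cell CASE=ib, MOD=ne, ASPECT=pa:
underlying: roid-i-bet-s
1. 0 -> i / C _ C #: inserts after position(s) 8: roidibetis
2. f -> v, k -> g, p -> b, s -> z, t -> d / V _ V: fires at position(s) 8: roidibedis
3. f -> v, k -> g, t -> d / _ Z: no change
surface: roidibedis

cell CASE=ib, MOD=ta, ASPECT=pa:
underlying: roid-i-bet-go
1. 0 -> i / C _ C #: no change
2. f -> v, k -> g, p -> b, s -> z, t -> d / V _ V: no change
3. f -> v, k -> g, t -> d / _ Z: fires at position(s) 8: roidibedgo
surface: roidibedgo


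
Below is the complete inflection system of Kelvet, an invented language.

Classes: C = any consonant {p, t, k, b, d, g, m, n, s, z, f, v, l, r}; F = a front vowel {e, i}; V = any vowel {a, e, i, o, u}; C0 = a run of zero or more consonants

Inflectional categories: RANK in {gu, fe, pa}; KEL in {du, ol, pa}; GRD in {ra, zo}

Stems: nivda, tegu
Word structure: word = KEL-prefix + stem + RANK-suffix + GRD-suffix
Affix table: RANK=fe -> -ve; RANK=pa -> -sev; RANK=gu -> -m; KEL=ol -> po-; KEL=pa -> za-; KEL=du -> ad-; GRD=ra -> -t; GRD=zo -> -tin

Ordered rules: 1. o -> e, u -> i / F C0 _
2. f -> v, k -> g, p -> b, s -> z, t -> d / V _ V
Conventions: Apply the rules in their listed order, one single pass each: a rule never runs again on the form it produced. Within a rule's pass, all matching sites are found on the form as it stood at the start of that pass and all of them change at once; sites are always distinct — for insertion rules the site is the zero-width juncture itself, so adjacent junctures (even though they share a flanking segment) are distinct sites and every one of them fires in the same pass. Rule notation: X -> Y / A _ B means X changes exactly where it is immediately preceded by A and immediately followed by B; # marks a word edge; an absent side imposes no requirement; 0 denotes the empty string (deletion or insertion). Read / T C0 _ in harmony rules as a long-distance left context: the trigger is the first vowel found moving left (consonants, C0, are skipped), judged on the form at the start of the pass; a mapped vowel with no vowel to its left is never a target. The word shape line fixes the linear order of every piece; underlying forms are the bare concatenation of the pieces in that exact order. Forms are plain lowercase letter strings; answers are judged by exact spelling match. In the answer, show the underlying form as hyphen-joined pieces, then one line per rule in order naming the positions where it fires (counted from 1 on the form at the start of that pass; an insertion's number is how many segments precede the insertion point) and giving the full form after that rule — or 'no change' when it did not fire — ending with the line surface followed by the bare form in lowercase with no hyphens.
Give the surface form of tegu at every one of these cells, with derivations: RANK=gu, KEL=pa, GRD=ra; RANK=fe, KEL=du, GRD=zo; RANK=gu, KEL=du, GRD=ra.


cell RANK=gu, KEL=pa, GRD=ra:
underlying: za-tegu-m-t
1. o -> e, u -> i / F C0 _: fires at position(s) 6: zategimt
2. f -> v, k -> g, p -> b, s -> z, t -> d / V _ V: fires at position(s) 3: zadegimt
surface: zadegimt

cell RANK=fe, KEL=du, GRD=zo:
underlying: ad-tegu-ve-tin
1. o -> e, u -> i / F C0 _: fires at position(s) 6: adtegivetin
2. f -> v, k -> g, p -> b, s -> z, t -> d / V _ V: fires at position(s) 9: adtegivedin
surface: adtegivedin

cell RANK=gu, KEL=du, GRD=ra:
underlying: ad-tegu-m-t
1. o -> e, u -> i / F C0 _: fires at position(s) 6: adtegimt
2. f -> v, k -> g, p -> b, s -> z, t -> d / V _ V: no change
surface: adtegimt


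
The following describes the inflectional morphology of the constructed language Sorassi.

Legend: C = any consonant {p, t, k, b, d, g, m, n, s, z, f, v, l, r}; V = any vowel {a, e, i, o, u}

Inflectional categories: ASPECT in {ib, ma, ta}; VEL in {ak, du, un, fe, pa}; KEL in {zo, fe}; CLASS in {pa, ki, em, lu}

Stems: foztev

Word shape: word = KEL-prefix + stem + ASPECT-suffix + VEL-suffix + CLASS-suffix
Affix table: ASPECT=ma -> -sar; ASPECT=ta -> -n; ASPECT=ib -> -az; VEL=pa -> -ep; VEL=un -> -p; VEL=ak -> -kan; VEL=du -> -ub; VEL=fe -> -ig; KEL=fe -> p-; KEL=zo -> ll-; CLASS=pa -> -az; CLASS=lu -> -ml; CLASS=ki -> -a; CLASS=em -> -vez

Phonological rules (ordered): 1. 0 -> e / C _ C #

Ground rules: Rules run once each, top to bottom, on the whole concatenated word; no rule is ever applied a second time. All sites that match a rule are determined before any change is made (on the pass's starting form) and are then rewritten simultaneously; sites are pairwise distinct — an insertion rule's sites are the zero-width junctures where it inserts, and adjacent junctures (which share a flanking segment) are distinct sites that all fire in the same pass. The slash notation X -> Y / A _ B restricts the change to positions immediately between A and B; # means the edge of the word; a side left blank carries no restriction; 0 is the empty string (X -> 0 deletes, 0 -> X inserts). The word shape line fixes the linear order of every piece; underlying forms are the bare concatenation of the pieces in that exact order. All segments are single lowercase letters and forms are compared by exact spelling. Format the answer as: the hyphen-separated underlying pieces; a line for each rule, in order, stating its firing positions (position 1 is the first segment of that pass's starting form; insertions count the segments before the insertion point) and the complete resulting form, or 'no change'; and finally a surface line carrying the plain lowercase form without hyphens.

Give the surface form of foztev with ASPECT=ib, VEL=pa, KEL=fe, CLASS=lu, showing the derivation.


underlying: p-foztev-az-ep-ml
1. 0 -> e / C _ C #: inserts after position(s) 12: pfoztevazepmel
surface: pfoztevazepmel


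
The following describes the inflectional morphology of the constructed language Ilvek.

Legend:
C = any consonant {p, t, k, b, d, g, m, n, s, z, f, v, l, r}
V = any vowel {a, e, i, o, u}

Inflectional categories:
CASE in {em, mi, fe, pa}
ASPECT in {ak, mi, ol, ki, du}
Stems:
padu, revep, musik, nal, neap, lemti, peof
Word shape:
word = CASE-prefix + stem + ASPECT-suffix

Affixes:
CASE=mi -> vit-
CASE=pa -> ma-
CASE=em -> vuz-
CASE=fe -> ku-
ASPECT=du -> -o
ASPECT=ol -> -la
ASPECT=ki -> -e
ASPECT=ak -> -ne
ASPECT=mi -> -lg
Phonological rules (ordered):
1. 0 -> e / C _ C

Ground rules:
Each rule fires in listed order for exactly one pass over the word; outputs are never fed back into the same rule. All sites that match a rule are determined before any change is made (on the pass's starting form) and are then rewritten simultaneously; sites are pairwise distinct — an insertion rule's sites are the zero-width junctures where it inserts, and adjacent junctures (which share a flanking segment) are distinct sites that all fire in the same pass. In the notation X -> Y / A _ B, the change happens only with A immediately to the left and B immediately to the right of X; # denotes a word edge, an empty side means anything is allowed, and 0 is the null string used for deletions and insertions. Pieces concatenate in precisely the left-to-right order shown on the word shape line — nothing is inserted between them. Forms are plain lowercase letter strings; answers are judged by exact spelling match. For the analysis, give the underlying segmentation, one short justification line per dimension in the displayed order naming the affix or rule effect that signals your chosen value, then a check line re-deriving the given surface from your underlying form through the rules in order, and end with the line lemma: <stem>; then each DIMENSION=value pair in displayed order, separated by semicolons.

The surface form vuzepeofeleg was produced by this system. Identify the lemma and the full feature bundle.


underlying: vuz-peof-lg
CASE=em - signalled by the affix vuz-
ASPECT=mi - signalled by the affix -lg
check: vuzpeoflg -> vuzepeofeleg
lemma: peof; CASE=em; ASPECT=mi


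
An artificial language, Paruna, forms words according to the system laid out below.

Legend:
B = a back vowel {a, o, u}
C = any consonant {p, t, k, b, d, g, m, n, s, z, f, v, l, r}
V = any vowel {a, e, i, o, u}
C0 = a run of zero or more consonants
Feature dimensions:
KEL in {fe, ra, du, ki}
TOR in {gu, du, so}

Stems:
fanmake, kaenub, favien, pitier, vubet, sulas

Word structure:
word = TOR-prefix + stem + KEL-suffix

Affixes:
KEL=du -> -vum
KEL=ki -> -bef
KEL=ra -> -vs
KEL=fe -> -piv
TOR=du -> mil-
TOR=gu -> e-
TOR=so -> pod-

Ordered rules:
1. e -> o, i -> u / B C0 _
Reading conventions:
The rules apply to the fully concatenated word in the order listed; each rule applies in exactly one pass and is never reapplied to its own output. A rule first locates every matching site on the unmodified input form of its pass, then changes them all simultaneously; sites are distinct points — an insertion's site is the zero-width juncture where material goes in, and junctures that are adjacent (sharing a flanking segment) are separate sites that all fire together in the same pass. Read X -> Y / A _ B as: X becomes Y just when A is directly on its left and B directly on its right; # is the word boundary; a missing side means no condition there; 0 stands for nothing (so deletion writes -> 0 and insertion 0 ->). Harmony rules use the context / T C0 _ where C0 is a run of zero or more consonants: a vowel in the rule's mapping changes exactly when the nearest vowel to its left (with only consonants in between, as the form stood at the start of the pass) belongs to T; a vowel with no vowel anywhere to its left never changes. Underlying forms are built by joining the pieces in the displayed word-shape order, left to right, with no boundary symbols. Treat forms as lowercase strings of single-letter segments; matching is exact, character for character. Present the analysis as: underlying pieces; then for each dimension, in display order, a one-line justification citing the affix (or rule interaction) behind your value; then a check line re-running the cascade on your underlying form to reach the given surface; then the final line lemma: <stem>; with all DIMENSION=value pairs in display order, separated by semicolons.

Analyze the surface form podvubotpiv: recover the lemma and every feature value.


underlying: pod-vubet-piv
KEL=fe - signalled by the affix -piv
TOR=so - signalled by the affix pod-
check: podvubetpiv -> podvubotpiv
lemma: vubet; KEL=fe; TOR=so


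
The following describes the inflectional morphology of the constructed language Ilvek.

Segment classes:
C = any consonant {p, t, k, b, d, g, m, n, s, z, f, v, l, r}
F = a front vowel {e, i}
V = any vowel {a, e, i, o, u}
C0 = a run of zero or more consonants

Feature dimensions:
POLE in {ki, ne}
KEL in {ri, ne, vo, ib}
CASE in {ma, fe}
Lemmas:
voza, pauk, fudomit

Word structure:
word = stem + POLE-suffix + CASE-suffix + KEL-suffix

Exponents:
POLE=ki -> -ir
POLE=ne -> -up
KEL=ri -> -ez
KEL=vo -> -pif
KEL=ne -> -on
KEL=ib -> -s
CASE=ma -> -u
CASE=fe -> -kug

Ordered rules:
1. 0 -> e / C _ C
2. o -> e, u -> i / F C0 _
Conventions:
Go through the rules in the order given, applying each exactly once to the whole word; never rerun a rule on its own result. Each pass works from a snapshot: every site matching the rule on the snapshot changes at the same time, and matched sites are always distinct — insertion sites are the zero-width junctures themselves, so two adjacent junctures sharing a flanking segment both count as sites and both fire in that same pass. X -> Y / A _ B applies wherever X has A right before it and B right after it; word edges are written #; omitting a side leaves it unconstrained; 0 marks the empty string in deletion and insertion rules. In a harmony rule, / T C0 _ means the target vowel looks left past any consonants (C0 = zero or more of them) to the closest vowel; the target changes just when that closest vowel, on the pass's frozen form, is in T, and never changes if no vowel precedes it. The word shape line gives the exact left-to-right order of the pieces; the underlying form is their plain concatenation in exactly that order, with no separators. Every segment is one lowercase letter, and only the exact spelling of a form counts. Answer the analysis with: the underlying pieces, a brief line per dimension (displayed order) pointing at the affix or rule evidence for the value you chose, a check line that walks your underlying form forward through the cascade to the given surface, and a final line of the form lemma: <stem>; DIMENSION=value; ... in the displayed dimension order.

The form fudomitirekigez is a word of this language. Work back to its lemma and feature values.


underlying: fudomit-ir-kug-ez
POLE=ki - signalled by the affix -ir
KEL=ri - signalled by the affix -ez
CASE=fe - signalled by the affix -kug
check: fudomitirkugez -> fudomitirekugez -> fudomitirekigez
lemma: fudomit; POLE=ki; KEL=ri; CASE=fe


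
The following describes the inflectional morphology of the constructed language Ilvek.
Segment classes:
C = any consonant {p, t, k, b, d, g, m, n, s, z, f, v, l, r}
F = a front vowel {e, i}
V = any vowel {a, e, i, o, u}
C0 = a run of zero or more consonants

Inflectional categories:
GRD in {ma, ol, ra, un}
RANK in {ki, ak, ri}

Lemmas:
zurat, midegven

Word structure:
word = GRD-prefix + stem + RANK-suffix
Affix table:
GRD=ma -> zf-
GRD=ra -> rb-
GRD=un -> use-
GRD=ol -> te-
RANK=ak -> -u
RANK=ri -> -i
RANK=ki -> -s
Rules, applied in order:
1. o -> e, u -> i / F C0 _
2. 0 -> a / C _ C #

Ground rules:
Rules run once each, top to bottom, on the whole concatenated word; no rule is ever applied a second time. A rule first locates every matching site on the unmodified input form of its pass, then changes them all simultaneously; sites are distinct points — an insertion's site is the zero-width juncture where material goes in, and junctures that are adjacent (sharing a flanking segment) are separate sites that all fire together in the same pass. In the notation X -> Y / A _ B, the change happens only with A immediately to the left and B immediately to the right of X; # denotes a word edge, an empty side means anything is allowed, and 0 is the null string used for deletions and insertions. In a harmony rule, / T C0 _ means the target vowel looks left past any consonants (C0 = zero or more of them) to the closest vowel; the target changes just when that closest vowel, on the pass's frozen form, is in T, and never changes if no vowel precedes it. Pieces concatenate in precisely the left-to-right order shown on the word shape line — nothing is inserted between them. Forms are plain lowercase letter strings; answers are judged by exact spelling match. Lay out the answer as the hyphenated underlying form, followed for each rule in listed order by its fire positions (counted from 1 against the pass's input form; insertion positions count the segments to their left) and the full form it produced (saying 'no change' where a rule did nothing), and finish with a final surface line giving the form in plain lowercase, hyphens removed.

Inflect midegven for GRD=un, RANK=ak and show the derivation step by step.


underlying: use-midegven-u
1. o -> e, u -> i / F C0 _: fires at position(s) 12: usemidegveni
2. 0 -> a / C _ C #: no change
surface: usemidegveni


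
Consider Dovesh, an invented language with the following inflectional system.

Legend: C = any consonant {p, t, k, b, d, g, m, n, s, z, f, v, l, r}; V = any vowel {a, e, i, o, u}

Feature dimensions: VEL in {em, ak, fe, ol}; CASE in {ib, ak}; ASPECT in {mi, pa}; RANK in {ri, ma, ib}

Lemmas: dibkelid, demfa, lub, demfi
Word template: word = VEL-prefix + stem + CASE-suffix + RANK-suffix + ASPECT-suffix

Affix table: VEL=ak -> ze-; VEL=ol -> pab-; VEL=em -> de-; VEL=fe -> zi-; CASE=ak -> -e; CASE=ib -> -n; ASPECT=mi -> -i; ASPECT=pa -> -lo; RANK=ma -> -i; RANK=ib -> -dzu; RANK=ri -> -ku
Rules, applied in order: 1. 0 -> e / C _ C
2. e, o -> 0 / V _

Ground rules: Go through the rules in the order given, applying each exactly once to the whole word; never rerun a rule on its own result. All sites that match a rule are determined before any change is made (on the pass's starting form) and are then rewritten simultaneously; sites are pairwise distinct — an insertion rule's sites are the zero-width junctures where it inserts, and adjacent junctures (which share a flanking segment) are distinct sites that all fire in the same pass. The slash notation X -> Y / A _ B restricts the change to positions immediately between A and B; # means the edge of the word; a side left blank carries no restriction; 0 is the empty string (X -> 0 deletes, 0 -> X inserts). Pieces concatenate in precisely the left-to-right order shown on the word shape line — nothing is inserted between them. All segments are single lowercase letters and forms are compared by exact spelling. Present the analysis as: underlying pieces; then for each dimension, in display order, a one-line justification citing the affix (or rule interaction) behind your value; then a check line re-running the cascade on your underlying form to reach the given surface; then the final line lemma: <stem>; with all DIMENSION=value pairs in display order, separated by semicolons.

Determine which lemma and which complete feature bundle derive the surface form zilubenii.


underlying: zi-lub-n-i-i
VEL=fe - signalled by the affix zi-
CASE=ib - signalled by the affix -n
ASPECT=mi - signalled by the affix -i
RANK=ma - signalled by the affix -i
check: zilubnii -> zilubenii -> zilubenii
lemma: lub; VEL=fe; CASE=ib; ASPECT=mi; RANK=ma


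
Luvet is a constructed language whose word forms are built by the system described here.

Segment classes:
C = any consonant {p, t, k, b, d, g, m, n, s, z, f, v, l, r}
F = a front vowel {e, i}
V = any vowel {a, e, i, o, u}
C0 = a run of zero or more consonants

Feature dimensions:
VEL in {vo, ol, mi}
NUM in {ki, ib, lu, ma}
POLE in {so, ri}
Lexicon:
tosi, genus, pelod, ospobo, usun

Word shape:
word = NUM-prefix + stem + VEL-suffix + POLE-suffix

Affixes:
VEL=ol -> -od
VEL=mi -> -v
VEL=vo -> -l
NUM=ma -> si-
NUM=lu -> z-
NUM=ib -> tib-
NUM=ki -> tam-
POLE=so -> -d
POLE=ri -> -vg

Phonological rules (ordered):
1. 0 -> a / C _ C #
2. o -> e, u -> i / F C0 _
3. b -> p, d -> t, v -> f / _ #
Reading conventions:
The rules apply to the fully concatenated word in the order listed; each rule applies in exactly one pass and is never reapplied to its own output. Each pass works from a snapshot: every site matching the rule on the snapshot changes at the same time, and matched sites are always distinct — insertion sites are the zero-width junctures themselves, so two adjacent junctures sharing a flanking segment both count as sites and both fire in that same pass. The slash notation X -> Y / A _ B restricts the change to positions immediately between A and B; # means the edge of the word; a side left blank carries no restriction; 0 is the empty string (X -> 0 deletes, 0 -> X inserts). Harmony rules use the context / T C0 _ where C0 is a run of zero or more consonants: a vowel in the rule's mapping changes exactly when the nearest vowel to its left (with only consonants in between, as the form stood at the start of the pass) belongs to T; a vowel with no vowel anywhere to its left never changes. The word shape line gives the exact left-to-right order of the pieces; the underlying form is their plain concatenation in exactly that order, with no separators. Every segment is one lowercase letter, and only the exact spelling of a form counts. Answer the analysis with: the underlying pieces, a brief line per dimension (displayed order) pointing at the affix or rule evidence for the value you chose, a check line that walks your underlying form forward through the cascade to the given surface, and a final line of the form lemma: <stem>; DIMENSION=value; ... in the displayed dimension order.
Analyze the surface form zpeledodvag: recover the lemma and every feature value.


underlying: z-pelod-od-vg
VEL=ol - signalled by the affix -od
NUM=lu - signalled by the affix z-
POLE=ri - signalled by the affix -vg
check: zpelododvg -> zpelododvag -> zpeledodvag -> zpeledodvag
lemma: pelod; VEL=ol; NUM=lu; POLE=ri


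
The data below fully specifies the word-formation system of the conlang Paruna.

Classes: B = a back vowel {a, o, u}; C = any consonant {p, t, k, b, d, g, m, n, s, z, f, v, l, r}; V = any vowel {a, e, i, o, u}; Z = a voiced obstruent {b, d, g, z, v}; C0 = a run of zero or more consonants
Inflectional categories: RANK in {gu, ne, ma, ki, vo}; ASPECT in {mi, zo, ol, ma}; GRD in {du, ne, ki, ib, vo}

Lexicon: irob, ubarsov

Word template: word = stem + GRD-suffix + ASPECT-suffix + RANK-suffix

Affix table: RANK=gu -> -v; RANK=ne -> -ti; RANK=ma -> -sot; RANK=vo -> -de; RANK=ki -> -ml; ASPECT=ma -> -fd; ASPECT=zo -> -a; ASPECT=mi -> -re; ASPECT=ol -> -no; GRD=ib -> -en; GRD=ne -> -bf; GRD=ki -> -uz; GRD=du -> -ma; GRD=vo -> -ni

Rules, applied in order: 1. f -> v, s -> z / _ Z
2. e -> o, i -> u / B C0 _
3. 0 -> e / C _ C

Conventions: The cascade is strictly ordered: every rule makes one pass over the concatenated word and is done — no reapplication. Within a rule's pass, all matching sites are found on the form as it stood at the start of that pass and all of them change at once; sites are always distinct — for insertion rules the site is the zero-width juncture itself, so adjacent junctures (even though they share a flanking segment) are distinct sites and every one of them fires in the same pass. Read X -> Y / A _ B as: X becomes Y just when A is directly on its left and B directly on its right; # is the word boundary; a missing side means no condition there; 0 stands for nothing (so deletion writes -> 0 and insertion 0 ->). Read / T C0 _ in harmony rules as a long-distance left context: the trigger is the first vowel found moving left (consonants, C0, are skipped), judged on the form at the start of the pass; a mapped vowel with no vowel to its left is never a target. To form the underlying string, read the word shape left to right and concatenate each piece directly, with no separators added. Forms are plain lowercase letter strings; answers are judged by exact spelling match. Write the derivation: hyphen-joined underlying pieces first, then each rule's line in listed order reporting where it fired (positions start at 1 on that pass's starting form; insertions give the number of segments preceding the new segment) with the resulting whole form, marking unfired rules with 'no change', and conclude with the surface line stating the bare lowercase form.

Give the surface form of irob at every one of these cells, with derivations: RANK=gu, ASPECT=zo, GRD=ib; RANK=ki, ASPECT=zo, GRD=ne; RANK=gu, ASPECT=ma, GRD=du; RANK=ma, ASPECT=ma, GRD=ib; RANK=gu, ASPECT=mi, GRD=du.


cell RANK=gu, ASPECT=zo, GRD=ib:
underlying: irob-en-a-v
1. f -> v, s -> z / _ Z: no change
2. e -> o, i -> u / B C0 _: fires at position(s) 5: irobonav
3. 0 -> e / C _ C: no change
surface: irobonav

cell RANK=ki, ASPECT=zo, GRD=ne:
underlying: irob-bf-a-ml
1. f -> v, s -> z / _ Z: no change
2. e -> o, i -> u / B C0 _: no change
3. 0 -> e / C _ C: inserts after position(s) 4, 5, 8: irobebefamel
surface: irobebefamel

cell RANK=gu, ASPECT=ma, GRD=du:
underlying: irob-ma-fd-v
1. f -> v, s -> z / _ Z: fires at position(s) 7: irobmavdv
2. e -> o, i -> u / B C0 _: no change
3. 0 -> e / C _ C: inserts after position(s) 4, 7, 8: irobemavedev
surface: irobemavedev

cell RANK=ma, ASPECT=ma, GRD=ib:
underlying: irob-en-fd-sot
1. f -> v, s -> z / _ Z: fires at position(s) 7: irobenvdsot
2. e -> o, i -> u / B C0 _: fires at position(s) 5: irobonvdsot
3. 0 -> e / C _ C: inserts after position(s) 6, 7, 8: irobonevedesot
surface: irobonevedesot

cell RANK=gu, ASPECT=mi, GRD=du:
underlying: irob-ma-re-v
1. f -> v, s -> z / _ Z: no change
2. e -> o, i -> u / B C0 _: fires at position(s) 8: irobmarov
3. 0 -> e / C _ C: inserts after position(s) 4: irobemarov
surface: irobemarov
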